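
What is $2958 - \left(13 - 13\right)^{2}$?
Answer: $2958$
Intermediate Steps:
$2958 - \left(13 - 13\right)^{2} = 2958 - 0^{2} = 2958 - 0 = 2958 + 0 = 2958$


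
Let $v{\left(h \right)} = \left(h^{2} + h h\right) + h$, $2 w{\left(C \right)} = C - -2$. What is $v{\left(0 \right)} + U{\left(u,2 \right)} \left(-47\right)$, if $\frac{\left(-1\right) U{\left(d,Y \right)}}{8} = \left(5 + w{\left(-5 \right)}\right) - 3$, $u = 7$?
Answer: $188$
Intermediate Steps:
$w{\left(C \right)} = 1 + \frac{C}{2}$ ($w{\left(C \right)} = \frac{C - -2}{2} = \frac{C + 2}{2} = \frac{2 + C}{2} = 1 + \frac{C}{2}$)
$U{\left(d,Y \right)} = -4$ ($U{\left(d,Y \right)} = - 8 \left(\left(5 + \left(1 + \frac{1}{2} \left(-5\right)\right)\right) - 3\right) = - 8 \left(\left(5 + \left(1 - \frac{5}{2}\right)\right) - 3\right) = - 8 \left(\left(5 - \frac{3}{2}\right) - 3\right) = - 8 \left(\frac{7}{2} - 3\right) = \left(-8\right) \frac{1}{2} = -4$)
$v{\left(h \right)} = h + 2 h^{2}$ ($v{\left(h \right)} = \left(h^{2} + h^{2}\right) + h = 2 h^{2} + h = h + 2 h^{2}$)
$v{\left(0 \right)} + U{\left(u,2 \right)} \left(-47\right) = 0 \left(1 + 2 \cdot 0\right) - -188 = 0 \left(1 + 0\right) + 188 = 0 \cdot 1 + 188 = 0 + 188 = 188$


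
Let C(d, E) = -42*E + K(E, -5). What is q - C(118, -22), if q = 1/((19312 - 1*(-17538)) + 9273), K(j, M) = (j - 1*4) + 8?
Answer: -41787437/46123 ≈ -906.00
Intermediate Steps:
K(j, M) = 4 + j (K(j, M) = (j - 4) + 8 = (-4 + j) + 8 = 4 + j)
C(d, E) = 4 - 41*E (C(d, E) = -42*E + (4 + E) = 4 - 41*E)
q = 1/46123 (q = 1/((19312 + 17538) + 9273) = 1/(36850 + 9273) = 1/46123 ≈ 2.1681e-5)
q - C(118, -22) = 1/46123 - (4 - 41*(-22)) = 1/46123 - (4 + 902) = 1/46123 - 1*906 = 1/46123 - 906 = -41787437/46123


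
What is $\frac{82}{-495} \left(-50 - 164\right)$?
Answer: $\frac{17548}{495} \approx 35.451$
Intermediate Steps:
$\frac{82}{-495} \left(-50 - 164\right) = 82 \left(- \frac{1}{495}\right) \left(-214\right) = \left(- \frac{82}{495}\right) \left(-214\right) = \frac{17548}{495}$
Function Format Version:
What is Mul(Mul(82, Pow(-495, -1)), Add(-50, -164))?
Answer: Rational(17548, 495) ≈ 35.451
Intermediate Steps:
Mul(Mul(82, Pow(-495, -1)), Add(-50, -164)) = Mul(Mul(82, Rational(-1, 495)), -214) = Mul(Rational(-82, 495), -214) = Rational(17548, 495)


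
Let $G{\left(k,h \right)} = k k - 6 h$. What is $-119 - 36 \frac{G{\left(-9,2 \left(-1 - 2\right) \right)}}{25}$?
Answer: $- \frac{7187}{25} \approx -287.48$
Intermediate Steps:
$G{\left(k,h \right)} = k^{2} - 6 h$
$-119 - 36 \frac{G{\left(-9,2 \left(-1 - 2\right) \right)}}{25} = -119 - 36 \frac{\left(-9\right)^{2} - 6 \cdot 2 \left(-1 - 2\right)}{25} = -119 - 36 \left(81 - 6 \cdot 2 \left(-3\right)\right) \frac{1}{25} = -119 - 36 \left(81 - -36\right) \frac{1}{25} = -119 - 36 \left(81 + 36\right) \frac{1}{25} = -119 - 36 \cdot 117 \cdot \frac{1}{25} = -119 - \frac{4212}{25} = - \frac{7187}{25}$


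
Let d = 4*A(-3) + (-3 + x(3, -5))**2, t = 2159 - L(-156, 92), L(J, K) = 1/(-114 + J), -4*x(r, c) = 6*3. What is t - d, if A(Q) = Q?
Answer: 1141967/540 ≈ 2114.8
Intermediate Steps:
x(r, c) = -9/2 (x(r, c) = -3*3/2 = -1/4*18 = -9/2)
t = 582931/270 (t = 2159 - 1/(-114 - 156) = 2159 - 1/(-270) = 2159 - 1*(-1/270) = 2159 + 1/270 = 582931/270 ≈ 2159.0)
d = 177/4 (d = 4*(-3) + (-3 - 9/2)**2 = -12 + (-15/2)**2 = -12 + 225/4 = 177/4 ≈ 44.250)
t - d = 582931/270 - 1*177/4 = 582931/270 - 177/4 = 1141967/540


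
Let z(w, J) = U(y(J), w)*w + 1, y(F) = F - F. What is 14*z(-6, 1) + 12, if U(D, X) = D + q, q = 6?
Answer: -478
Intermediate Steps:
y(F) = 0
U(D, X) = 6 + D (U(D, X) = D + 6 = 6 + D)
z(w, J) = 1 + 6*w (z(w, J) = (6 + 0)*w + 1 = 6*w + 1 = 1 + 6*w)
14*z(-6, 1) + 12 = 14*(1 + 6*(-6)) + 12 = 14*(1 - 36) + 12 = 14*(-35) + 12 = -490 + 12 = -478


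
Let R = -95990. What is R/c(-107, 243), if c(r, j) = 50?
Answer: -9599/5 ≈ -1919.8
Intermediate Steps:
R/c(-107, 243) = -95990/50 = -95990*1/50 = -9599/5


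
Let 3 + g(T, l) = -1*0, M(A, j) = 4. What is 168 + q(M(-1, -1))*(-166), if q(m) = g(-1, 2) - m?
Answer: 1330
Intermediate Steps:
g(T, l) = -3 (g(T, l) = -3 - 1*0 = -3 + 0 = -3)
q(m) = -3 - m
168 + q(M(-1, -1))*(-166) = 168 + (-3 - 1*4)*(-166) = 168 + (-3 - 4)*(-166) = 168 - 7*(-166) = 168 + 1162 = 1330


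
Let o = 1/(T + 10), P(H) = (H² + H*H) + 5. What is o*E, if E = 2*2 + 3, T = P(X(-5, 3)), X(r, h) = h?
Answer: 7/33 ≈ 0.21212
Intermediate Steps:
P(H) = 5 + 2*H² (P(H) = (H² + H²) + 5 = 2*H² + 5 = 5 + 2*H²)
T = 23 (T = 5 + 2*3² = 5 + 2*9 = 5 + 18 = 23)
o = 1/33 (o = 1/(23 + 10) = 1/33 ≈ 0.030303)
E = 7 (E = 4 + 3 = 7)
o*E = (1/33)*7 = 7/33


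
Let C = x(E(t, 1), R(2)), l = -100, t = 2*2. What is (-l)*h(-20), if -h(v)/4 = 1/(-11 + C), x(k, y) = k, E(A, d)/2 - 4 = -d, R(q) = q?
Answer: 80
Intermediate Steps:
t = 4
E(A, d) = 8 - 2*d (E(A, d) = 8 + 2*(-d) = 8 - 2*d)
C = 6 (C = 8 - 2*1 = 8 - 2 = 6)
h(v) = ⅘ (h(v) = -4/(-11 + 6) = -4/(-5) = -4*(-⅕) = ⅘)
(-l)*h(-20) = -1*(-100)*(⅘) = 100*(⅘) = 80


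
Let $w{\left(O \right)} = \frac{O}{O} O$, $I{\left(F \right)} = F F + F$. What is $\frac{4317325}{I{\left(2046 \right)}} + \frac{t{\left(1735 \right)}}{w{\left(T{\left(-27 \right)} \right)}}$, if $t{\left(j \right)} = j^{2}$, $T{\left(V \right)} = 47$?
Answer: $\frac{12607512870725}{196843614} \approx 64048.0$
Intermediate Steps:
$I{\left(F \right)} = F + F^{2}$ ($I{\left(F \right)} = F^{2} + F = F + F^{2}$)
$w{\left(O \right)} = O$ ($w{\left(O \right)} = 1 O = O$)
$\frac{4317325}{I{\left(2046 \right)}} + \frac{t{\left(1735 \right)}}{w{\left(T{\left(-27 \right)} \right)}} = \frac{4317325}{2046 \left(1 + 2046\right)} + \frac{1735^{2}}{47} = \frac{4317325}{2046 \cdot 2047} + 3010225 \cdot \frac{1}{47} = \frac{4317325}{4188162} + \frac{3010225}{47} = \frac{12607512870725}{196843614}$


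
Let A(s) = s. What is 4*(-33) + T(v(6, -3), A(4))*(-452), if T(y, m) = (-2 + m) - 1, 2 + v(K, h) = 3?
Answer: -584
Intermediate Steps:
v(K, h) = 1 (v(K, h) = -2 + 3 = 1)
T(y, m) = -3 + m
4*(-33) + T(v(6, -3), A(4))*(-452) = 4*(-33) + (-3 + 4)*(-452) = -132 + 1*(-452) = -132 - 452 = -584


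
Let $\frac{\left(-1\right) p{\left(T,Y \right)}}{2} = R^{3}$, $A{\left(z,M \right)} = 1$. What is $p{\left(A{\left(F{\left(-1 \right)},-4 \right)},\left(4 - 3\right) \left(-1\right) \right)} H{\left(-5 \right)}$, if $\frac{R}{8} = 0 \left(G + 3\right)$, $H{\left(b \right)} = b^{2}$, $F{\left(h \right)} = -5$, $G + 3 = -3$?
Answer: $0$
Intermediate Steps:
$G = -6$ ($G = -3 - 3 = -6$)
$R = 0$ ($R = 8 \cdot 0 \left(-6 + 3\right) = 8 \cdot 0 \left(-3\right) = 8 \cdot 0 = 0$)
$p{\left(T,Y \right)} = 0$ ($p{\left(T,Y \right)} = - 2 \cdot 0^{3} = \left(-2\right) 0 = 0$)
$p{\left(A{\left(F{\left(-1 \right)},-4 \right)},\left(4 - 3\right) \left(-1\right) \right)} H{\left(-5 \right)} = 0 \left(-5\right)^{2} = 0 \cdot 25 = 0$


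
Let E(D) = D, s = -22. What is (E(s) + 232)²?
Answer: 44100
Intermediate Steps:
(E(s) + 232)² = (-22 + 232)² = 210² = 44100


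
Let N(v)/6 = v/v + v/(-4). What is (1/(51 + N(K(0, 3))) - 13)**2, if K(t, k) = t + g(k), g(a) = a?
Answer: 1857769/11025 ≈ 168.51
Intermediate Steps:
K(t, k) = k + t (K(t, k) = t + k = k + t)
N(v) = 6 - 3*v/2 (N(v) = 6*(v/v + v/(-4)) = 6*(1 + v*(-1/4)) = 6*(1 - v/4) = 6 - 3*v/2)
(1/(51 + N(K(0, 3))) - 13)**2 = (1/(51 + (6 - 3*(3 + 0)/2)) - 13)**2 = (1/(51 + (6 - 3/2*3)) - 13)**2 = (1/(51 + (6 - 9/2)) - 13)**2 = (1/(51 + 3/2) - 13)**2 = (1/(105/2) - 13)**2 = (2/105 - 13)**2 = (-1363/105)**2 = 1857769/11025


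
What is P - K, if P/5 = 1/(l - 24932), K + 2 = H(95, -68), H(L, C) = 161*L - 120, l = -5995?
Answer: -469255376/30927 ≈ -15173.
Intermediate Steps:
H(L, C) = -120 + 161*L
K = 15173 (K = -2 + (-120 + 161*95) = -2 + (-120 + 15295) = -2 + 15175 = 15173)
P = -5/30927 (P = 5/(-5995 - 24932) = 5/(-30927) = 5*(-1/30927) = -5/30927 ≈ -0.00016167)
P - K = -5/30927 - 1*15173 = -5/30927 - 15173 = -469255376/30927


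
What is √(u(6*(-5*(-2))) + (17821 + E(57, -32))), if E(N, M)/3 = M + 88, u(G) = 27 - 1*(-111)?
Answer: √18127 ≈ 134.64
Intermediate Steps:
u(G) = 138 (u(G) = 27 + 111 = 138)
E(N, M) = 264 + 3*M (E(N, M) = 3*(M + 88) = 3*(88 + M) = 264 + 3*M)
√(u(6*(-5*(-2))) + (17821 + E(57, -32))) = √(138 + (17821 + (264 + 3*(-32)))) = √(138 + (17821 + (264 - 96))) = √(138 + (17821 + 168)) = √(138 + 17989) = √18127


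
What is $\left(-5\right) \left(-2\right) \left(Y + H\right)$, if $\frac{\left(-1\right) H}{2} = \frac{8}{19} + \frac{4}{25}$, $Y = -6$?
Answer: $- \frac{6804}{95} \approx -71.621$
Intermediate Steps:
$H = - \frac{552}{475}$ ($H = - 2 \left(\frac{8}{19} + \frac{4}{25}\right) = \left(-2\right) \frac{276}{475} = - \frac{552}{475} \approx -1.1621$)
$\left(-5\right) \left(-2\right) \left(Y + H\right) = \left(-5\right) \left(-2\right) \left(-6 - \frac{552}{475}\right) = 10 \left(- \frac{3402}{475}\right) = - \frac{6804}{95}$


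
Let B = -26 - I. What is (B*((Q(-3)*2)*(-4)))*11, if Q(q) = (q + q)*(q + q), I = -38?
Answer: -38016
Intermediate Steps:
Q(q) = 4*q² (Q(q) = (2*q)*(2*q) = 4*q²)
B = 12 (B = -26 - 1*(-38) = -26 + 38 = 12)
(B*((Q(-3)*2)*(-4)))*11 = (12*(((4*(-3)²)*2)*(-4)))*11 = (12*(((4*9)*2)*(-4)))*11 = (12*((36*2)*(-4)))*11 = (12*(72*(-4)))*11 = (12*(-288))*11 = -3456*11 = -38016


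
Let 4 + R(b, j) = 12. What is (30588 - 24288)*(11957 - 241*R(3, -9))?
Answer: 63182700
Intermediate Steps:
R(b, j) = 8 (R(b, j) = -4 + 12 = 8)
(30588 - 24288)*(11957 - 241*R(3, -9)) = (30588 - 24288)*(11957 - 241*8) = 6300*(11957 - 1928) = 6300*10029 = 63182700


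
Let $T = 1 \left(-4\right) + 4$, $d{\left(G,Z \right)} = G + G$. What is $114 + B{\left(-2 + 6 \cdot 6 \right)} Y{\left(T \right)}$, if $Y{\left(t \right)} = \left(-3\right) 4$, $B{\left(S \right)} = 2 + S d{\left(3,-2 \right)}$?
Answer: $-2358$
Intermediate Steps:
$d{\left(G,Z \right)} = 2 G$
$B{\left(S \right)} = 2 + 6 S$ ($B{\left(S \right)} = 2 + S 2 \cdot 3 = 2 + S 6 = 2 + 6 S$)
$T = 0$ ($T = -4 + 4 = 0$)
$Y{\left(t \right)} = -12$
$114 + B{\left(-2 + 6 \cdot 6 \right)} Y{\left(T \right)} = 114 + \left(2 + 6 \left(-2 + 6 \cdot 6\right)\right) \left(-12\right) = 114 + \left(2 + 6 \left(-2 + 36\right)\right) \left(-12\right) = 114 + \left(2 + 6 \cdot 34\right) \left(-12\right) = 114 + \left(2 + 204\right) \left(-12\right) = 114 + 206 \left(-12\right) = 114 - 2472 = -2358$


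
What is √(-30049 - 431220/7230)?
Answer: I*√1748740103/241 ≈ 173.52*I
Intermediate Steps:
√(-30049 - 431220/7230) = √(-30049 - 431220*1/7230) = √(-30049 - 14374/241) = √(-7256183/241) = I*√1748740103/241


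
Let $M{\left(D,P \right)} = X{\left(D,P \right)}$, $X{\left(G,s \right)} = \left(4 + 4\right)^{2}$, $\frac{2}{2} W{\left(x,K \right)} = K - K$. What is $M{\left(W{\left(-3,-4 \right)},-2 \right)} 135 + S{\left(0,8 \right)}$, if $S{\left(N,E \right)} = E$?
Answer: $8648$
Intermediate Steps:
$W{\left(x,K \right)} = 0$ ($W{\left(x,K \right)} = K - K = 0$)
$X{\left(G,s \right)} = 64$ ($X{\left(G,s \right)} = 8^{2} = 64$)
$M{\left(D,P \right)} = 64$
$M{\left(W{\left(-3,-4 \right)},-2 \right)} 135 + S{\left(0,8 \right)} = 64 \cdot 135 + 8 = 8640 + 8 = 8648$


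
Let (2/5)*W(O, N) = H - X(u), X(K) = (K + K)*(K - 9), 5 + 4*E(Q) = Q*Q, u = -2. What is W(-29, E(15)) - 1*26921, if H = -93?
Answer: -54527/2 ≈ -27264.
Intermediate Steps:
E(Q) = -5/4 + Q²/4 (E(Q) = -5/4 + (Q*Q)/4 = -5/4 + Q²/4)
X(K) = 2*K*(-9 + K) (X(K) = (2*K)*(-9 + K) = 2*K*(-9 + K))
W(O, N) = -685/2 (W(O, N) = 5*(-93 - 2*(-2)*(-9 - 2))/2 = 5*(-93 - 2*(-2)*(-11))/2 = 5*(-93 - 1*44)/2 = 5*(-93 - 44)/2 = (5/2)*(-137) = -685/2)
W(-29, E(15)) - 1*26921 = -685/2 - 1*26921 = -685/2 - 26921 = -54527/2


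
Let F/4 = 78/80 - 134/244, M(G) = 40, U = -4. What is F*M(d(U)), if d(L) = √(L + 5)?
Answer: 4156/61 ≈ 68.131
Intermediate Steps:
d(L) = √(5 + L)
F = 1039/610 (F = 4*(78/80 - 134/244) = 4*(78*(1/80) - 134*1/244) = 4*(39/40 - 67/122) = 4*(1039/2440) = 1039/610 ≈ 1.7033)
F*M(d(U)) = (1039/610)*40 = 4156/61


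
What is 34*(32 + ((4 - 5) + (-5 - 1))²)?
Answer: 2754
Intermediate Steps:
34*(32 + ((4 - 5) + (-5 - 1))²) = 34*(32 + (-1 - 6)²) = 34*(32 + (-7)²) = 34*(32 + 49) = 34*81 = 2754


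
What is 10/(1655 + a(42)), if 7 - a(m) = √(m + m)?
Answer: 277/46036 + √21/138108 ≈ 0.0060502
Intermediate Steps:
a(m) = 7 - √2*√m (a(m) = 7 - √(m + m) = 7 - √(2*m) = 7 - √2*√m)
10/(1655 + a(42)) = 10/(1655 + (7 - √2*√42)) = 10/(1655 + (7 - 2*√21)) = 10/(1662 - 2*√21)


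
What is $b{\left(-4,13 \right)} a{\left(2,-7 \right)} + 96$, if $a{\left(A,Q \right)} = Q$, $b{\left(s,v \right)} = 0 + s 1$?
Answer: $124$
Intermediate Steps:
$b{\left(s,v \right)} = s$ ($b{\left(s,v \right)} = 0 + s = s$)
$b{\left(-4,13 \right)} a{\left(2,-7 \right)} + 96 = \left(-4\right) \left(-7\right) + 96 = 28 + 96 = 124$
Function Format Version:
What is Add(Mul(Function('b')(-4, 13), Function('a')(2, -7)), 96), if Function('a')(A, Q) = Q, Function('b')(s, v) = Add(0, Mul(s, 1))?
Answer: 124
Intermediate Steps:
Function('b')(s, v) = s (Function('b')(s, v) = Add(0, s) = s)
Add(Mul(Function('b')(-4, 13), Function('a')(2, -7)), 96) = Add(Mul(-4, -7), 96) = Add(28, 96) = 124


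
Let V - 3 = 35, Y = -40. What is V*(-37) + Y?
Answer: -1446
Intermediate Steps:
V = 38 (V = 3 + 35 = 38)
V*(-37) + Y = 38*(-37) - 40 = -1406 - 40 = -1446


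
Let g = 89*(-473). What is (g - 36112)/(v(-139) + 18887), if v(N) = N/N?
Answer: -78209/18888 ≈ -4.1407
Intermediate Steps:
g = -42097
v(N) = 1
(g - 36112)/(v(-139) + 18887) = (-42097 - 36112)/(1 + 18887) = -78209/18888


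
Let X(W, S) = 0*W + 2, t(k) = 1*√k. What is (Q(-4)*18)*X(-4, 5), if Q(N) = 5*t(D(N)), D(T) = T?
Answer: 360*I ≈ 360.0*I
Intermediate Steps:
t(k) = √k
Q(N) = 5*√N
X(W, S) = 2 (X(W, S) = 0 + 2 = 2)
(Q(-4)*18)*X(-4, 5) = ((5*√(-4))*18)*2 = ((5*(2*I))*18)*2 = ((10*I)*18)*2 = (180*I)*2 = 360*I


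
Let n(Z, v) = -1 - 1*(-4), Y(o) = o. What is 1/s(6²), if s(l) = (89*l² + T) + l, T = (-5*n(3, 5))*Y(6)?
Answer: 1/115290 ≈ 8.6738e-6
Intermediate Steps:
n(Z, v) = 3 (n(Z, v) = -1 + 4 = 3)
T = -90 (T = -5*3*6 = -15*6 = -90)
s(l) = -90 + l + 89*l² (s(l) = (89*l² - 90) + l = (-90 + 89*l²) + l = -90 + l + 89*l²)
1/s(6²) = 1/(-90 + 6² + 89*(6²)²) = 1/(-90 + 36 + 89*36²) = 1/(-90 + 36 + 89*1296) = 1/(-90 + 36 + 115344) = 1/115290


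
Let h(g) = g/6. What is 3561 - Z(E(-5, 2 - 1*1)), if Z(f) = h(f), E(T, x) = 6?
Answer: 3560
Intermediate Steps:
h(g) = g/6 (h(g) = g*(1/6) = g/6)
Z(f) = f/6
3561 - Z(E(-5, 2 - 1*1)) = 3561 - 6/6 = 3561 - 1*1 = 3561 - 1 = 3560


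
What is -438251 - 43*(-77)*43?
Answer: -295878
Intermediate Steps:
-438251 - 43*(-77)*43 = -438251 - (-3311)*43 = -438251 - 1*(-142373) = -438251 + 142373 = -295878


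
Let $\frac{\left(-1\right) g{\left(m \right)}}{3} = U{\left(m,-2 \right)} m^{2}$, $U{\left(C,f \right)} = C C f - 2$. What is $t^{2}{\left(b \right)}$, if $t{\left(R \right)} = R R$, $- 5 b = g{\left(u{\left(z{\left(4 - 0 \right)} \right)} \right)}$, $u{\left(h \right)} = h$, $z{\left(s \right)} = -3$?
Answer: $136048896$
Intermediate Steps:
$U{\left(C,f \right)} = -2 + f C^{2}$ ($U{\left(C,f \right)} = C^{2} f - 2 = f C^{2} - 2 = -2 + f C^{2}$)
$g{\left(m \right)} = - 3 m^{2} \left(-2 - 2 m^{2}\right)$ ($g{\left(m \right)} = - 3 \left(-2 - 2 m^{2}\right) m^{2} = - 3 m^{2} \left(-2 - 2 m^{2}\right)$)
$b = -108$ ($b = - \frac{6 \left(-3\right)^{2} \left(1 + \left(-3\right)^{2}\right)}{5} = - \frac{6 \cdot 9 \left(1 + 9\right)}{5} = - \frac{6 \cdot 9 \cdot 10}{5} = \left(- \frac{1}{5}\right) 540 = -108$)
$t{\left(R \right)} = R^{2}$
$t^{2}{\left(b \right)} = \left(\left(-108\right)^{2}\right)^{2} = 11664^{2} = 136048896$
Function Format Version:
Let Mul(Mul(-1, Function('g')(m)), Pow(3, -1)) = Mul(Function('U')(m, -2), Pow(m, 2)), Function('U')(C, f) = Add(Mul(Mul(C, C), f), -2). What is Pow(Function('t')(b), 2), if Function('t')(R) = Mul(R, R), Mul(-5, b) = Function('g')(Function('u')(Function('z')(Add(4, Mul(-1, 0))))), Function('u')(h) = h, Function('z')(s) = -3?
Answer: 136048896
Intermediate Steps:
Function('U')(C, f) = Add(-2, Mul(f, Pow(C, 2))) (Function('U')(C, f) = Add(Mul(Pow(C, 2), f), -2) = Add(Mul(f, Pow(C, 2)), -2) = Add(-2, Mul(f, Pow(C, 2))))
Function('g')(m) = Mul(-3, Pow(m, 2), Add(-2, Mul(-2, Pow(m, 2)))) (Function('g')(m) = Mul(-3, Mul(Add(-2, Mul(-2, Pow(m, 2))), Pow(m, 2))) = Mul(-3, Mul(Pow(m, 2), Add(-2, Mul(-2, Pow(m, 2))))) = Mul(-3, Pow(m, 2), Add(-2, Mul(-2, Pow(m, 2)))))
b = -108 (b = Mul(Rational(-1, 5), Mul(6, Pow(-3, 2), Add(1, Pow(-3, 2)))) = Mul(Rational(-1, 5), Mul(6, 9, Add(1, 9))) = Mul(Rational(-1, 5), Mul(6, 9, 10)) = Mul(Rational(-1, 5), 540) = -108)
Function('t')(R) = Pow(R, 2)
Pow(Function('t')(b), 2) = Pow(Pow(-108, 2), 2) = Pow(11664, 2) = 136048896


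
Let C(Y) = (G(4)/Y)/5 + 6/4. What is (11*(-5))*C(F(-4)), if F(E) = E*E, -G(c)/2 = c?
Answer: -77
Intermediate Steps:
G(c) = -2*c
F(E) = E**2
C(Y) = 3/2 - 8/(5*Y) (C(Y) = ((-2*4)/Y)/5 + 6/4 = -8/Y*(1/5) + 6*(1/4) = -8/(5*Y) + 3/2 = 3/2 - 8/(5*Y))
(11*(-5))*C(F(-4)) = (11*(-5))*((-16 + 15*(-4)**2)/(10*((-4)**2))) = -11*(-16 + 15*16)/(2*16) = -11*(-16 + 240)/(2*16) = -11*224/(2*16) = -55*7/5 = -77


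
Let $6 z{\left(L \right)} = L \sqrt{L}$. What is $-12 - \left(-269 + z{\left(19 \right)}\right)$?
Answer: $257 - \frac{19 \sqrt{19}}{6} \approx 243.2$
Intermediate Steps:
$z{\left(L \right)} = \frac{L^{\frac{3}{2}}}{6}$ ($z{\left(L \right)} = \frac{L \sqrt{L}}{6} = \frac{L^{\frac{3}{2}}}{6}$)
$-12 - \left(-269 + z{\left(19 \right)}\right) = -12 + \left(583 - \left(314 + \frac{19^{\frac{3}{2}}}{6}\right)\right) = -12 + \left(583 - \left(314 + \frac{19 \sqrt{19}}{6}\right)\right) = -12 + \left(269 - \frac{19 \sqrt{19}}{6}\right) = 257 - \frac{19 \sqrt{19}}{6}$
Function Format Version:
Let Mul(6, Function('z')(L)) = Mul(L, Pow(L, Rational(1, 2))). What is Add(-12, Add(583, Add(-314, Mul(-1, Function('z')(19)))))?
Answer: Add(257, Mul(Rational(-19, 6), Pow(19, Rational(1, 2)))) ≈ 243.20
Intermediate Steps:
Function('z')(L) = Mul(Rational(1, 6), Pow(L, Rational(3, 2))) (Function('z')(L) = Mul(Rational(1, 6), Mul(L, Pow(L, Rational(1, 2)))) = Mul(Rational(1, 6), Pow(L, Rational(3, 2))))
Add(-12, Add(583, Add(-314, Mul(-1, Function('z')(19))))) = Add(-12, Add(583, Add(-314, Mul(-1, Mul(Rational(1, 6), Pow(19, Rational(3, 2))))))) = Add(-12, Add(583, Add(-314, Mul(-1, Mul(Rational(1, 6), Mul(19, Pow(19, Rational(1, 2)))))))) = Add(-12, Add(583, Add(-314, Mul(-1, Mul(Rational(19, 6), Pow(19, Rational(1, 2))))))) = Add(-12, Add(583, Add(-314, Mul(Rational(-19, 6), Pow(19, Rational(1, 2)))))) = Add(-12, Add(269, Mul(Rational(-19, 6), Pow(19, Rational(1, 2))))) = Add(257, Mul(Rational(-19, 6), Pow(19, Rational(1, 2))))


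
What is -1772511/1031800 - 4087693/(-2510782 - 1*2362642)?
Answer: -552564501283/628549860400 ≈ -0.87911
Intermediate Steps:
-1772511/1031800 - 4087693/(-2510782 - 1*2362642) = -1772511*1/1031800 - 4087693/(-2510782 - 2362642) = -1772511/1031800 - 4087693/(-4873424) = -1772511/1031800 - 4087693*(-1/4873424) = -1772511/1031800 + 4087693/4873424 = -552564501283/628549860400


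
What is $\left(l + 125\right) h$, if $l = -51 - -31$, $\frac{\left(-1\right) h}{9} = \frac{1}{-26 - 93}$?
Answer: $\frac{135}{17} \approx 7.9412$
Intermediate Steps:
$h = \frac{9}{119}$ ($h = - \frac{9}{-26 - 93} = - \frac{9}{-119} = \left(-9\right) \left(- \frac{1}{119}\right) = \frac{9}{119} \approx 0.07563$)
$l = -20$ ($l = -51 + 31 = -20$)
$\left(l + 125\right) h = \left(-20 + 125\right) \frac{9}{119} = 105 \cdot \frac{9}{119} = \frac{135}{17}$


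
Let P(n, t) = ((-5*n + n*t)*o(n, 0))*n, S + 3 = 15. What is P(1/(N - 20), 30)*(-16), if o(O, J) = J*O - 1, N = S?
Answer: 25/4 ≈ 6.2500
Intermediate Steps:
S = 12 (S = -3 + 15 = 12)
N = 12
o(O, J) = -1 + J*O
P(n, t) = n*(5*n - n*t) (P(n, t) = ((-5*n + n*t)*(-1 + 0*n))*n = ((-5*n + n*t)*(-1 + 0))*n = ((-5*n + n*t)*(-1))*n = (5*n - n*t)*n = n*(5*n - n*t))
P(1/(N - 20), 30)*(-16) = ((1/(12 - 20))**2*(5 - 1*30))*(-16) = ((1/(-8))**2*(5 - 30))*(-16) = ((-1/8)**2*(-25))*(-16) = ((1/64)*(-25))*(-16) = -25/64*(-16) = 25/4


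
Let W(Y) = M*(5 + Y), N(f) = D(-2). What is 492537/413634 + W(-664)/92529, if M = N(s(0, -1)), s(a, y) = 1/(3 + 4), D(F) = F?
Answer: 15373041895/12757713462 ≈ 1.2050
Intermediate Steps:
s(a, y) = ⅐ (s(a, y) = 1/7 = ⅐)
N(f) = -2
M = -2
W(Y) = -10 - 2*Y (W(Y) = -2*(5 + Y) = -10 - 2*Y)
492537/413634 + W(-664)/92529 = 492537/413634 + (-10 - 2*(-664))/92529 = 492537*(1/413634) + (-10 + 1328)*(1/92529) = 164179/137878 + 1318*(1/92529) = 164179/137878 + 1318/92529 = 15373041895/12757713462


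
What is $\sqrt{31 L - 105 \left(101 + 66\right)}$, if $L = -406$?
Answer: $i \sqrt{30121} \approx 173.55 i$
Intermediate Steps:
$\sqrt{31 L - 105 \left(101 + 66\right)} = \sqrt{31 \left(-406\right) - 105 \left(101 + 66\right)} = \sqrt{-12586 - 17535} = \sqrt{-30121} = i \sqrt{30121}$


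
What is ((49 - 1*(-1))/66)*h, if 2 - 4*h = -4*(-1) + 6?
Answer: -50/33 ≈ -1.5152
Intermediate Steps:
h = -2 (h = ½ - (-4*(-1) + 6)/4 = ½ - (4 + 6)/4 = ½ - ¼*10 = ½ - 5/2 = -2)
((49 - 1*(-1))/66)*h = ((49 - 1*(-1))/66)*(-2) = ((49 + 1)*(1/66))*(-2) = (50*(1/66))*(-2) = (25/33)*(-2) = -50/33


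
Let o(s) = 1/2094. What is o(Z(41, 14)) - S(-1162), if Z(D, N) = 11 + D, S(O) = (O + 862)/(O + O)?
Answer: -156469/1216614 ≈ -0.12861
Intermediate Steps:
S(O) = (862 + O)/(2*O) (S(O) = (862 + O)/((2*O)) = (862 + O)*(1/(2*O)) = (862 + O)/(2*O))
o(s) = 1/2094
o(Z(41, 14)) - S(-1162) = 1/2094 - (862 - 1162)/(2*(-1162)) = 1/2094 - (-1)*(-300)/(2*1162) = 1/2094 - 1*75/581 = 1/2094 - 75/581 = -156469/1216614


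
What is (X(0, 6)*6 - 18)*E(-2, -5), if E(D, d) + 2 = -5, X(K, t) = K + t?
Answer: -126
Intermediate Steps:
E(D, d) = -7 (E(D, d) = -2 - 5 = -7)
(X(0, 6)*6 - 18)*E(-2, -5) = ((0 + 6)*6 - 18)*(-7) = (6*6 - 18)*(-7) = (36 - 18)*(-7) = 18*(-7) = -126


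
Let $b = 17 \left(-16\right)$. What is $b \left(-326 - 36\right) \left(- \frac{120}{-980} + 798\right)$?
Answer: $\frac{3850730112}{49} \approx 7.8586 \cdot 10^{7}$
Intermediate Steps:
$b = -272$
$b \left(-326 - 36\right) \left(- \frac{120}{-980} + 798\right) = - 272 \left(-326 - 36\right) \left(- \frac{120}{-980} + 798\right) = - 272 \left(- 362 \left(\left(-120\right) \left(- \frac{1}{980}\right) + 798\right)\right) = - 272 \left(- 362 \left(\frac{6}{49} + 798\right)\right) = - 272 \left(\left(-362\right) \frac{39108}{49}\right) = \left(-272\right) \left(- \frac{14157096}{49}\right) = \frac{3850730112}{49}$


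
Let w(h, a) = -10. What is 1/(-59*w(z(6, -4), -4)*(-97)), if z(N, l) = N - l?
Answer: -1/57230 ≈ -1.7473e-5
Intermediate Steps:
1/(-59*w(z(6, -4), -4)*(-97)) = 1/(-59*(-10)*(-97)) = 1/(590*(-97)) = 1/(-57230) = -1/57230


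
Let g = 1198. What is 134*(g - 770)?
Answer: 57352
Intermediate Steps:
134*(g - 770) = 134*(1198 - 770) = 134*428 = 57352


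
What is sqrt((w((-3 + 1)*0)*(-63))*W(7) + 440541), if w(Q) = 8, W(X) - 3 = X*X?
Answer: 3*sqrt(46037) ≈ 643.69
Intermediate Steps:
W(X) = 3 + X**2 (W(X) = 3 + X*X = 3 + X**2)
sqrt((w((-3 + 1)*0)*(-63))*W(7) + 440541) = sqrt((8*(-63))*(3 + 7**2) + 440541) = sqrt(-504*(3 + 49) + 440541) = sqrt(-504*52 + 440541) = sqrt(-26208 + 440541) = sqrt(414333) = 3*sqrt(46037)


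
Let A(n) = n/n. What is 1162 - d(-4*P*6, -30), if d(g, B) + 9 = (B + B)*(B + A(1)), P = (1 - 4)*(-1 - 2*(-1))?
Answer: -569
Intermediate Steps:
A(n) = 1
P = -3 (P = -3*(-1 + 2) = -3*1 = -3)
d(g, B) = -9 + 2*B*(1 + B) (d(g, B) = -9 + (B + B)*(B + 1) = -9 + (2*B)*(1 + B) = -9 + 2*B*(1 + B))
1162 - d(-4*P*6, -30) = 1162 - (-9 + 2*(-30) + 2*(-30)²) = 1162 - (-9 - 60 + 2*900) = 1162 - (-9 - 60 + 1800) = 1162 - 1*1731 = 1162 - 1731 = -569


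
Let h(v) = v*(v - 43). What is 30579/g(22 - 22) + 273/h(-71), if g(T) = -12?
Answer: -13750175/5396 ≈ -2548.2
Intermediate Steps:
h(v) = v*(-43 + v)
30579/g(22 - 22) + 273/h(-71) = 30579/(-12) + 273/((-71*(-43 - 71))) = 30579*(-1/12) + 273/((-71*(-114))) = -10193/4 + 273/8094 = -10193/4 + 273*(1/8094) = -10193/4 + 91/2698 = -13750175/5396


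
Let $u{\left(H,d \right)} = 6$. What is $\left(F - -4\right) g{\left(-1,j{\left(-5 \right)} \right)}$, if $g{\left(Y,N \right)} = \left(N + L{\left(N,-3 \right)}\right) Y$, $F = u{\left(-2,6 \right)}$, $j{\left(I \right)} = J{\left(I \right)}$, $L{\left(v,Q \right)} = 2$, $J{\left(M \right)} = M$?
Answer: $30$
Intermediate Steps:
$j{\left(I \right)} = I$
$F = 6$
$g{\left(Y,N \right)} = Y \left(2 + N\right)$ ($g{\left(Y,N \right)} = \left(N + 2\right) Y = \left(2 + N\right) Y = Y \left(2 + N\right)$)
$\left(F - -4\right) g{\left(-1,j{\left(-5 \right)} \right)} = \left(6 - -4\right) \left(- (2 - 5)\right) = \left(6 + \left(-4 + 8\right)\right) \left(\left(-1\right) \left(-3\right)\right) = \left(6 + 4\right) 3 = 10 \cdot 3 = 30$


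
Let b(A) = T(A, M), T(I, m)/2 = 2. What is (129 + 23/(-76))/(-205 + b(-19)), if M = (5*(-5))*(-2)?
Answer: -9781/15276 ≈ -0.64029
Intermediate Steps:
M = 50 (M = -25*(-2) = 50)
T(I, m) = 4 (T(I, m) = 2*2 = 4)
b(A) = 4
(129 + 23/(-76))/(-205 + b(-19)) = (129 + 23/(-76))/(-205 + 4) = (129 + 23*(-1/76))/(-201) = (129 - 23/76)*(-1/201) = (9781/76)*(-1/201) = -9781/15276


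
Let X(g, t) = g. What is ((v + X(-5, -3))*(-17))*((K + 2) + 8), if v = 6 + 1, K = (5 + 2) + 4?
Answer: -714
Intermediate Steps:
K = 11 (K = 7 + 4 = 11)
v = 7
((v + X(-5, -3))*(-17))*((K + 2) + 8) = ((7 - 5)*(-17))*((11 + 2) + 8) = (2*(-17))*(13 + 8) = -34*21 = -714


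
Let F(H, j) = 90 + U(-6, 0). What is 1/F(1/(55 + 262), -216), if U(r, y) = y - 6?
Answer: 1/84 ≈ 0.011905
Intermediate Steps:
U(r, y) = -6 + y
F(H, j) = 84 (F(H, j) = 90 + (-6 + 0) = 90 - 6 = 84)
1/F(1/(55 + 262), -216) = 1/84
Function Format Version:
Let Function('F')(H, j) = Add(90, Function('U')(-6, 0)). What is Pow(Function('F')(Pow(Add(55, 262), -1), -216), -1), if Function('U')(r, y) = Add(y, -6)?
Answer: Rational(1, 84) ≈ 0.011905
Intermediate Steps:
Function('U')(r, y) = Add(-6, y)
Function('F')(H, j) = 84 (Function('F')(H, j) = Add(90, Add(-6, 0)) = Add(90, -6) = 84)
Pow(Function('F')(Pow(Add(55, 262), -1), -216), -1) = Pow(84, -1) = Rational(1, 84)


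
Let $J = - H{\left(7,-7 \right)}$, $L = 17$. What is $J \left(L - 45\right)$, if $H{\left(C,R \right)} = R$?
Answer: $-196$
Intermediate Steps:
$J = 7$ ($J = \left(-1\right) \left(-7\right) = 7$)
$J \left(L - 45\right) = 7 \left(17 - 45\right) = 7 \left(-28\right) = -196$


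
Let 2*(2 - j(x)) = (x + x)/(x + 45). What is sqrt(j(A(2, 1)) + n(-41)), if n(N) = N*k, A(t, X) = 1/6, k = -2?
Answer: sqrt(6168773)/271 ≈ 9.1649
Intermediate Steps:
A(t, X) = 1/6
n(N) = -2*N (n(N) = N*(-2) = -2*N)
j(x) = 2 - x/(45 + x) (j(x) = 2 - (x + x)/(2*(x + 45)) = 2 - 2*x/(2*(45 + x)) = 2 - x/(45 + x))
sqrt(j(A(2, 1)) + n(-41)) = sqrt((90 + 1/6)/(45 + 1/6) - 2*(-41)) = sqrt((541/6)/(271/6) + 82) = sqrt((6/271)*(541/6) + 82) = sqrt(541/271 + 82) = sqrt(22763/271) = sqrt(6168773)/271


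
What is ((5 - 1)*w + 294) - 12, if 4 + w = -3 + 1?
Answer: 258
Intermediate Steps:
w = -6 (w = -4 + (-3 + 1) = -4 - 2 = -6)
((5 - 1)*w + 294) - 12 = ((5 - 1)*(-6) + 294) - 12 = (4*(-6) + 294) - 12 = (-24 + 294) - 12 = 270 - 12 = 258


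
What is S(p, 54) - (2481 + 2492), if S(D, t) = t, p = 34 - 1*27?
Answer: -4919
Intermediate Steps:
p = 7 (p = 34 - 27 = 7)
S(p, 54) - (2481 + 2492) = 54 - (2481 + 2492) = 54 - 1*4973 = 54 - 4973 = -4919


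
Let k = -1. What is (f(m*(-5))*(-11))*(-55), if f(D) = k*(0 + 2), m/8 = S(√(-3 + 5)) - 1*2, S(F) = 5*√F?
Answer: -1210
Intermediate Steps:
m = -16 + 40*2^(¼) (m = 8*(5*√(√(-3 + 5)) - 1*2) = 8*(5*√(√2) - 2) = 8*(5*2^(¼) - 2) = 8*(-2 + 5*2^(¼)) = -16 + 40*2^(¼) ≈ 31.568)
f(D) = -2 (f(D) = -(0 + 2) = -1*2 = -2)
(f(m*(-5))*(-11))*(-55) = -2*(-11)*(-55) = 22*(-55) = -1210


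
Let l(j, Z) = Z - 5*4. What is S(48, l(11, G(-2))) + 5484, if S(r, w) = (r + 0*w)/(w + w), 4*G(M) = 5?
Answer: 137068/25 ≈ 5482.7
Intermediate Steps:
G(M) = 5/4 (G(M) = (¼)*5 = 5/4)
l(j, Z) = -20 + Z (l(j, Z) = Z - 20 = -20 + Z)
S(r, w) = r/(2*w) (S(r, w) = (r + 0)/((2*w)) = r*(1/(2*w)) = r/(2*w))
S(48, l(11, G(-2))) + 5484 = (½)*48/(-20 + 5/4) + 5484 = (½)*48/(-75/4) + 5484 = (½)*48*(-4/75) + 5484 = -32/25 + 5484 = 137068/25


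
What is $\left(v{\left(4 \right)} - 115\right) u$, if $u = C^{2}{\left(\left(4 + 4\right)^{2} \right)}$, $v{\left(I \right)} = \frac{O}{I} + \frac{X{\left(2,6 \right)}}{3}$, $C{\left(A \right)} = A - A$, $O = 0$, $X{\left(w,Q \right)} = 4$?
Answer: $0$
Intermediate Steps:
$C{\left(A \right)} = 0$
$v{\left(I \right)} = \frac{4}{3}$ ($v{\left(I \right)} = \frac{0}{I} + \frac{4}{3} = 0 + 4 \cdot \frac{1}{3} = 0 + \frac{4}{3} = \frac{4}{3}$)
$u = 0$ ($u = 0^{2} = 0$)
$\left(v{\left(4 \right)} - 115\right) u = \left(\frac{4}{3} - 115\right) 0 = \left(- \frac{341}{3}\right) 0 = 0$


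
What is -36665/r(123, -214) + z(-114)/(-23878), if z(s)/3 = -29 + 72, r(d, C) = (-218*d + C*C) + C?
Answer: -438953971/224071152 ≈ -1.9590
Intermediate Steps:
r(d, C) = C + C**2 - 218*d (r(d, C) = (-218*d + C**2) + C = (C**2 - 218*d) + C = C + C**2 - 218*d)
z(s) = 129 (z(s) = 3*(-29 + 72) = 3*43 = 129)
-36665/r(123, -214) + z(-114)/(-23878) = -36665/(-214 + (-214)**2 - 218*123) + 129/(-23878) = -36665/(-214 + 45796 - 26814) + 129*(-1/23878) = -36665/18768 - 129/23878 = -438953971/224071152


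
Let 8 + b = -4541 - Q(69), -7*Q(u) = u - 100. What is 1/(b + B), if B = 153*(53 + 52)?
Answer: 7/80581 ≈ 8.6869e-5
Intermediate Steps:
Q(u) = 100/7 - u/7 (Q(u) = -(u - 100)/7 = -(-100 + u)/7 = 100/7 - u/7)
B = 16065 (B = 153*105 = 16065)
b = -31874/7 (b = -8 + (-4541 - (100/7 - ⅐*69)) = -8 + (-4541 - (100/7 - 69/7)) = -8 + (-4541 - 1*31/7) = -8 + (-4541 - 31/7) = -8 - 31818/7 = -31874/7 ≈ -4553.4)
1/(b + B) = 1/(-31874/7 + 16065) = 1/(80581/7) = 7/80581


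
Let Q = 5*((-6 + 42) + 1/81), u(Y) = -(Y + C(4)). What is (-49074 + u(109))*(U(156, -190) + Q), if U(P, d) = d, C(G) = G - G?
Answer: 39592315/81 ≈ 4.8879e+5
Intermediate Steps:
C(G) = 0
u(Y) = -Y (u(Y) = -(Y + 0) = -Y)
Q = 14585/81 (Q = 5*(36 + 1/81) = 5*(2917/81) = 14585/81 ≈ 180.06)
(-49074 + u(109))*(U(156, -190) + Q) = (-49074 - 1*109)*(-190 + 14585/81) = (-49074 - 109)*(-805/81) = -49183*(-805/81) = 39592315/81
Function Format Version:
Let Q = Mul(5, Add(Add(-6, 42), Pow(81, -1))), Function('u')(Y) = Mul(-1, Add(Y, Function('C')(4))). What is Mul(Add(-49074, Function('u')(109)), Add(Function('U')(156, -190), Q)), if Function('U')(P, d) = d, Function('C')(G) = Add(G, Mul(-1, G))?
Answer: Rational(39592315, 81) ≈ 4.8879e+5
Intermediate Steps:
Function('C')(G) = 0
Function('u')(Y) = Mul(-1, Y) (Function('u')(Y) = Mul(-1, Add(Y, 0)) = Mul(-1, Y))
Q = Rational(14585, 81) (Q = Mul(5, Add(36, Rational(1, 81))) = Mul(5, Rational(2917, 81)) = Rational(14585, 81) ≈ 180.06)
Mul(Add(-49074, Function('u')(109)), Add(Function('U')(156, -190), Q)) = Mul(Add(-49074, Mul(-1, 109)), Add(-190, Rational(14585, 81))) = Mul(Add(-49074, -109), Rational(-805, 81)) = Mul(-49183, Rational(-805, 81)) = Rational(39592315, 81)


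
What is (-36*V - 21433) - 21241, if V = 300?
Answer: -53474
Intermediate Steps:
(-36*V - 21433) - 21241 = (-36*300 - 21433) - 21241 = (-10800 - 21433) - 21241 = -32233 - 21241 = -53474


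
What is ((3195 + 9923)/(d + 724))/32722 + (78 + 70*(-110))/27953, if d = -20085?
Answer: -2414568620389/8854541017913 ≈ -0.27269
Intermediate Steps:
((3195 + 9923)/(d + 724))/32722 + (78 + 70*(-110))/27953 = ((3195 + 9923)/(-20085 + 724))/32722 + (78 + 70*(-110))/27953 = (13118/(-19361))*(1/32722) + (78 - 7700)*(1/27953) = (13118*(-1/19361))*(1/32722) - 7622*1/27953 = -13118/19361*1/32722 - 7622/27953 = -6559/316765321 - 7622/27953 = -2414568620389/8854541017913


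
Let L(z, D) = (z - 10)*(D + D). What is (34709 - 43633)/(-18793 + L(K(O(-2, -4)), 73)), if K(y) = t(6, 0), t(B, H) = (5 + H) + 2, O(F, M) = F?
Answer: 8924/19231 ≈ 0.46404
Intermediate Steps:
t(B, H) = 7 + H
K(y) = 7 (K(y) = 7 + 0 = 7)
L(z, D) = 2*D*(-10 + z) (L(z, D) = (-10 + z)*(2*D) = 2*D*(-10 + z))
(34709 - 43633)/(-18793 + L(K(O(-2, -4)), 73)) = (34709 - 43633)/(-18793 + 2*73*(-10 + 7)) = -8924/(-18793 + 2*73*(-3)) = -8924/(-18793 - 438) = -8924/(-19231) = -8924*(-1/19231) = 8924/19231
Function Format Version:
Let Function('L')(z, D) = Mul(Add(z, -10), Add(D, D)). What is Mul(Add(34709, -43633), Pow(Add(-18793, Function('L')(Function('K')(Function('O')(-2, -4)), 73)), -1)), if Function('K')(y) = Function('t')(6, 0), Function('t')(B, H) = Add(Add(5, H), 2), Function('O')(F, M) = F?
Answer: Rational(8924, 19231) ≈ 0.46404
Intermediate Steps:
Function('t')(B, H) = Add(7, H)
Function('K')(y) = 7 (Function('K')(y) = Add(7, 0) = 7)
Function('L')(z, D) = Mul(2, D, Add(-10, z)) (Function('L')(z, D) = Mul(Add(-10, z), Mul(2, D)) = Mul(2, D, Add(-10, z)))
Mul(Add(34709, -43633), Pow(Add(-18793, Function('L')(Function('K')(Function('O')(-2, -4)), 73)), -1)) = Mul(Add(34709, -43633), Pow(Add(-18793, Mul(2, 73, Add(-10, 7))), -1)) = Mul(-8924, Pow(Add(-18793, Mul(2, 73, -3)), -1)) = Mul(-8924, Pow(Add(-18793, -438), -1)) = Mul(-8924, Pow(-19231, -1)) = Mul(-8924, Rational(-1, 19231)) = Rational(8924, 19231)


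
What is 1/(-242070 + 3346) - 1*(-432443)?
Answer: 103234522731/238724 ≈ 4.3244e+5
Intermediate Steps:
1/(-242070 + 3346) - 1*(-432443) = 1/(-238724) + 432443 = -1/238724 + 432443 = 103234522731/238724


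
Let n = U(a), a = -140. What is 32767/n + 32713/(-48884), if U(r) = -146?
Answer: -803279063/3568532 ≈ -225.10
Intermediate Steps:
n = -146
32767/n + 32713/(-48884) = 32767/(-146) + 32713/(-48884) = 32767*(-1/146) + 32713*(-1/48884) = -32767/146 - 32713/48884 = -803279063/3568532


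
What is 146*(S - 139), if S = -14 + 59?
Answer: -13724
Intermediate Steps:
S = 45
146*(S - 139) = 146*(45 - 139) = 146*(-94) = -13724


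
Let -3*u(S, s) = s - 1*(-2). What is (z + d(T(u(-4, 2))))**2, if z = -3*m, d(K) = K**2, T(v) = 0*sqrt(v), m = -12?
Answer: 1296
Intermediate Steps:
u(S, s) = -2/3 - s/3 (u(S, s) = -(s - 1*(-2))/3 = -(s + 2)/3 = -(2 + s)/3 = -2/3 - s/3)
T(v) = 0
z = 36 (z = -3*(-12) = 36)
(z + d(T(u(-4, 2))))**2 = (36 + 0**2)**2 = (36 + 0)**2 = 36**2 = 1296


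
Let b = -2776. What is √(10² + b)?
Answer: 2*I*√669 ≈ 51.73*I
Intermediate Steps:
√(10² + b) = √(10² - 2776) = √(100 - 2776) = √(-2676) = 2*I*√669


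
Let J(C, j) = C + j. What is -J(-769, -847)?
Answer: 1616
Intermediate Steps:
-J(-769, -847) = -(-769 - 847) = -1*(-1616) = 1616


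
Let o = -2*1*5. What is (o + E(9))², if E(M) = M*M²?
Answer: 516961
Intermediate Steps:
E(M) = M³
o = -10 (o = -2*5 = -10)
(o + E(9))² = (-10 + 9³)² = (-10 + 729)² = 719² = 516961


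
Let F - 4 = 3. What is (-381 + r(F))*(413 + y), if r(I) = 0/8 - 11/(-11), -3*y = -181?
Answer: -539600/3 ≈ -1.7987e+5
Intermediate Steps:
y = 181/3 (y = -1/3*(-181) = 181/3 ≈ 60.333)
F = 7 (F = 4 + 3 = 7)
r(I) = 1 (r(I) = 0*(1/8) - 11*(-1/11) = 0 + 1 = 1)
(-381 + r(F))*(413 + y) = (-381 + 1)*(413 + 181/3) = -380*1420/3 = -539600/3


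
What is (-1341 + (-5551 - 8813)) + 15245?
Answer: -460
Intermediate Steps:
(-1341 + (-5551 - 8813)) + 15245 = (-1341 - 14364) + 15245 = -15705 + 15245 = -460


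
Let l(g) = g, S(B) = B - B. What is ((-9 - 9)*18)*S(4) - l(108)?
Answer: -108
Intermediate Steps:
S(B) = 0
((-9 - 9)*18)*S(4) - l(108) = ((-9 - 9)*18)*0 - 1*108 = -18*18*0 - 108 = -324*0 - 108 = 0 - 108 = -108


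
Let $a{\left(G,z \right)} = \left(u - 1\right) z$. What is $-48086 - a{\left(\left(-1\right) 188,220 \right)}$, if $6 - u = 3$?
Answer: $-48526$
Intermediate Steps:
$u = 3$ ($u = 6 - 3 = 3$)
$a{\left(G,z \right)} = 2 z$ ($a{\left(G,z \right)} = \left(3 - 1\right) z = 2 z$)
$-48086 - a{\left(\left(-1\right) 188,220 \right)} = -48086 - 2 \cdot 220 = -48086 - 440 = -48526$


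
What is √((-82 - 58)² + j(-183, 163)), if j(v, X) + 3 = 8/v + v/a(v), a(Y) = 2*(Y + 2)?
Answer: √86004098379930/66246 ≈ 139.99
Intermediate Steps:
a(Y) = 4 + 2*Y (a(Y) = 2*(2 + Y) = 4 + 2*Y)
j(v, X) = -3 + 8/v + v/(4 + 2*v) (j(v, X) = -3 + (8/v + v/(4 + 2*v)) = -3 + 8/v + v/(4 + 2*v))
√((-82 - 58)² + j(-183, 163)) = √((-82 - 58)² + (½)*(32 - 5*(-183)² + 4*(-183))/(-183*(2 - 183))) = √((-140)² + (½)*(-1/183)*(32 - 5*33489 - 732)/(-181)) = √(19600 + (½)*(-1/183)*(-1/181)*(32 - 167445 - 732)) = √(19600 + (½)*(-1/183)*(-1/181)*(-168145)) = √(19600 - 168145/66246) = √(1298253455/66246) = √86004098379930/66246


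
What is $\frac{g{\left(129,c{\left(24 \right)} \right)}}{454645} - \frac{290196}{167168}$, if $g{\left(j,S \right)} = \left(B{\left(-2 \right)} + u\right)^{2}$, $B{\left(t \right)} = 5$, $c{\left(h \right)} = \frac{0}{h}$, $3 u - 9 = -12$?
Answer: $- \frac{32983371433}{19000523840} \approx -1.7359$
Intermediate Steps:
$u = -1$ ($u = 3 + \frac{1}{3} \left(-12\right) = 3 - 4 = -1$)
$c{\left(h \right)} = 0$
$g{\left(j,S \right)} = 16$ ($g{\left(j,S \right)} = \left(5 - 1\right)^{2} = 4^{2} = 16$)
$\frac{g{\left(129,c{\left(24 \right)} \right)}}{454645} - \frac{290196}{167168} = \frac{16}{454645} - \frac{290196}{167168} = 16 \cdot \frac{1}{454645} - \frac{72549}{41792} = \frac{16}{454645} - \frac{72549}{41792} = - \frac{32983371433}{19000523840}$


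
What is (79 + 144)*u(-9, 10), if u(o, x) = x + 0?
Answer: 2230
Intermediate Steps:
u(o, x) = x
(79 + 144)*u(-9, 10) = (79 + 144)*10 = 223*10 = 2230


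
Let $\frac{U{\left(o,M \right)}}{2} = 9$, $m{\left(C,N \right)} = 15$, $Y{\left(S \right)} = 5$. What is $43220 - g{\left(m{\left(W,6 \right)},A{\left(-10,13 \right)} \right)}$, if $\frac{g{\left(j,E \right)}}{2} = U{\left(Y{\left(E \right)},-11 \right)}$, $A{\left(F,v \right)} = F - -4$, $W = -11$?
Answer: $43184$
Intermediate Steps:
$A{\left(F,v \right)} = 4 + F$ ($A{\left(F,v \right)} = F + 4 = 4 + F$)
$U{\left(o,M \right)} = 18$ ($U{\left(o,M \right)} = 2 \cdot 9 = 18$)
$g{\left(j,E \right)} = 36$ ($g{\left(j,E \right)} = 2 \cdot 18 = 36$)
$43220 - g{\left(m{\left(W,6 \right)},A{\left(-10,13 \right)} \right)} = 43220 - 36 = 43184$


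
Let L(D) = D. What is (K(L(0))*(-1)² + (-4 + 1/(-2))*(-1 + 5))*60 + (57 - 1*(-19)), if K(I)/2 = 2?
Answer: -764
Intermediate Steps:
K(I) = 4 (K(I) = 2*2 = 4)
(K(L(0))*(-1)² + (-4 + 1/(-2))*(-1 + 5))*60 + (57 - 1*(-19)) = (4*(-1)² + (-4 + 1/(-2))*(-1 + 5))*60 + (57 - 1*(-19)) = (4*1 + (-4 - ½)*4)*60 + (57 + 19) = (4 - 9/2*4)*60 + 76 = (4 - 18)*60 + 76 = -14*60 + 76 = -840 + 76 = -764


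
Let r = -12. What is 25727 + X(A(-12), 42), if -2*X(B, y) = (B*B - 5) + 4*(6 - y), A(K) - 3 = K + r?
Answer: 25581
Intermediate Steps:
A(K) = -9 + K (A(K) = 3 + (K - 12) = 3 + (-12 + K) = -9 + K)
X(B, y) = -19/2 + 2*y - B²/2 (X(B, y) = -((B*B - 5) + 4*(6 - y))/2 = -((B² - 5) + (24 - 4*y))/2 = -((-5 + B²) + (24 - 4*y))/2 = -(19 + B² - 4*y)/2 = -19/2 + 2*y - B²/2)
25727 + X(A(-12), 42) = 25727 + (-19/2 + 2*42 - (-9 - 12)²/2) = 25727 + (-19/2 + 84 - ½*(-21)²) = 25727 + (-19/2 + 84 - ½*441) = 25727 + (-19/2 + 84 - 441/2) = 25727 - 146 = 25581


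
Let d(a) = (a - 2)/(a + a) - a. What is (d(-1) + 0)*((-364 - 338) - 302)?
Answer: -2510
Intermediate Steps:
d(a) = -a + (-2 + a)/(2*a) (d(a) = (-2 + a)/((2*a)) - a = (-2 + a)*(1/(2*a)) - a = (-2 + a)/(2*a) - a = -a + (-2 + a)/(2*a))
(d(-1) + 0)*((-364 - 338) - 302) = ((½ - 1*(-1) - 1/(-1)) + 0)*((-364 - 338) - 302) = ((½ + 1 - 1*(-1)) + 0)*(-702 - 302) = ((½ + 1 + 1) + 0)*(-1004) = (5/2 + 0)*(-1004) = (5/2)*(-1004) = -2510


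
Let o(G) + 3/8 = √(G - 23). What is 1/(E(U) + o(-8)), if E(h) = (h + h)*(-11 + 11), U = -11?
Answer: -24/1993 - 64*I*√31/1993 ≈ -0.012042 - 0.17879*I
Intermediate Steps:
o(G) = -3/8 + √(-23 + G) (o(G) = -3/8 + √(G - 23) = -3/8 + √(-23 + G))
E(h) = 0 (E(h) = (2*h)*0 = 0)
1/(E(U) + o(-8)) = 1/(0 + (-3/8 + √(-23 - 8))) = 1/(0 + (-3/8 + √(-31))) = 1/(0 + (-3/8 + I*√31)) = 1/(-3/8 + I*√31)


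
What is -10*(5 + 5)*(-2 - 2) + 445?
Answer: 845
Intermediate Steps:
-10*(5 + 5)*(-2 - 2) + 445 = -100*(-4) + 445 = -10*(-40) + 445 = 400 + 445 = 845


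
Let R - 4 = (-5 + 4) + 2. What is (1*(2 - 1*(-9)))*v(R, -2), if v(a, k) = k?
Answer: -22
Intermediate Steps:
R = 5 (R = 4 + ((-5 + 4) + 2) = 4 + (-1 + 2) = 4 + 1 = 5)
(1*(2 - 1*(-9)))*v(R, -2) = (1*(2 - 1*(-9)))*(-2) = (1*(2 + 9))*(-2) = (1*11)*(-2) = 11*(-2) = -22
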